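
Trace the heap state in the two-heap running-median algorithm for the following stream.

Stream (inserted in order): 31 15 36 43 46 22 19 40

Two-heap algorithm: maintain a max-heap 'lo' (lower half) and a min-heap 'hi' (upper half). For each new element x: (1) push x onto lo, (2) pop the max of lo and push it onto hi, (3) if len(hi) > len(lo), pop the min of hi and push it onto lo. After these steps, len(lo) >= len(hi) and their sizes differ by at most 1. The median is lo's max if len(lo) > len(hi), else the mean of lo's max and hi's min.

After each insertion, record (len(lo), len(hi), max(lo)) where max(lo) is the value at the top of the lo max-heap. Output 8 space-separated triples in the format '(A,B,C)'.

Answer: (1,0,31) (1,1,15) (2,1,31) (2,2,31) (3,2,36) (3,3,31) (4,3,31) (4,4,31)

Derivation:
Step 1: insert 31 -> lo=[31] hi=[] -> (len(lo)=1, len(hi)=0, max(lo)=31)
Step 2: insert 15 -> lo=[15] hi=[31] -> (len(lo)=1, len(hi)=1, max(lo)=15)
Step 3: insert 36 -> lo=[15, 31] hi=[36] -> (len(lo)=2, len(hi)=1, max(lo)=31)
Step 4: insert 43 -> lo=[15, 31] hi=[36, 43] -> (len(lo)=2, len(hi)=2, max(lo)=31)
Step 5: insert 46 -> lo=[15, 31, 36] hi=[43, 46] -> (len(lo)=3, len(hi)=2, max(lo)=36)
Step 6: insert 22 -> lo=[15, 22, 31] hi=[36, 43, 46] -> (len(lo)=3, len(hi)=3, max(lo)=31)
Step 7: insert 19 -> lo=[15, 19, 22, 31] hi=[36, 43, 46] -> (len(lo)=4, len(hi)=3, max(lo)=31)
Step 8: insert 40 -> lo=[15, 19, 22, 31] hi=[36, 40, 43, 46] -> (len(lo)=4, len(hi)=4, max(lo)=31)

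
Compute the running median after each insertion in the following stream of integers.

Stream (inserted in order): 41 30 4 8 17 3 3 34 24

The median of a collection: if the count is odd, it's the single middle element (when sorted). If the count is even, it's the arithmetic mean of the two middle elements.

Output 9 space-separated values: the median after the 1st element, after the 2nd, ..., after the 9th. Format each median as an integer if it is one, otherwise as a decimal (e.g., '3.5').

Answer: 41 35.5 30 19 17 12.5 8 12.5 17

Derivation:
Step 1: insert 41 -> lo=[41] (size 1, max 41) hi=[] (size 0) -> median=41
Step 2: insert 30 -> lo=[30] (size 1, max 30) hi=[41] (size 1, min 41) -> median=35.5
Step 3: insert 4 -> lo=[4, 30] (size 2, max 30) hi=[41] (size 1, min 41) -> median=30
Step 4: insert 8 -> lo=[4, 8] (size 2, max 8) hi=[30, 41] (size 2, min 30) -> median=19
Step 5: insert 17 -> lo=[4, 8, 17] (size 3, max 17) hi=[30, 41] (size 2, min 30) -> median=17
Step 6: insert 3 -> lo=[3, 4, 8] (size 3, max 8) hi=[17, 30, 41] (size 3, min 17) -> median=12.5
Step 7: insert 3 -> lo=[3, 3, 4, 8] (size 4, max 8) hi=[17, 30, 41] (size 3, min 17) -> median=8
Step 8: insert 34 -> lo=[3, 3, 4, 8] (size 4, max 8) hi=[17, 30, 34, 41] (size 4, min 17) -> median=12.5
Step 9: insert 24 -> lo=[3, 3, 4, 8, 17] (size 5, max 17) hi=[24, 30, 34, 41] (size 4, min 24) -> median=17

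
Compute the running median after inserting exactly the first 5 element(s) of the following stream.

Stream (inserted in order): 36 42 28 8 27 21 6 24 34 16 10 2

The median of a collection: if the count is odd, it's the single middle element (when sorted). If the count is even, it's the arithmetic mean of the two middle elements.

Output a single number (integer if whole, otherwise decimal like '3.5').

Step 1: insert 36 -> lo=[36] (size 1, max 36) hi=[] (size 0) -> median=36
Step 2: insert 42 -> lo=[36] (size 1, max 36) hi=[42] (size 1, min 42) -> median=39
Step 3: insert 28 -> lo=[28, 36] (size 2, max 36) hi=[42] (size 1, min 42) -> median=36
Step 4: insert 8 -> lo=[8, 28] (size 2, max 28) hi=[36, 42] (size 2, min 36) -> median=32
Step 5: insert 27 -> lo=[8, 27, 28] (size 3, max 28) hi=[36, 42] (size 2, min 36) -> median=28

Answer: 28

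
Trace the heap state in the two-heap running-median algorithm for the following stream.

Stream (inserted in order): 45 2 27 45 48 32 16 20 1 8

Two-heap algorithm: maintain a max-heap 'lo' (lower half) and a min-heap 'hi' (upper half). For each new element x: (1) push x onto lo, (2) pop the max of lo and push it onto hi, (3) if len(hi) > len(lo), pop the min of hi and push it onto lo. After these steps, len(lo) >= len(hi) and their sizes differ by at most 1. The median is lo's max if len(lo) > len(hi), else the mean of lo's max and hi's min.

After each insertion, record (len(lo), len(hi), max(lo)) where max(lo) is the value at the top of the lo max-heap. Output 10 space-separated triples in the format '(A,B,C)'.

Answer: (1,0,45) (1,1,2) (2,1,27) (2,2,27) (3,2,45) (3,3,32) (4,3,32) (4,4,27) (5,4,27) (5,5,20)

Derivation:
Step 1: insert 45 -> lo=[45] hi=[] -> (len(lo)=1, len(hi)=0, max(lo)=45)
Step 2: insert 2 -> lo=[2] hi=[45] -> (len(lo)=1, len(hi)=1, max(lo)=2)
Step 3: insert 27 -> lo=[2, 27] hi=[45] -> (len(lo)=2, len(hi)=1, max(lo)=27)
Step 4: insert 45 -> lo=[2, 27] hi=[45, 45] -> (len(lo)=2, len(hi)=2, max(lo)=27)
Step 5: insert 48 -> lo=[2, 27, 45] hi=[45, 48] -> (len(lo)=3, len(hi)=2, max(lo)=45)
Step 6: insert 32 -> lo=[2, 27, 32] hi=[45, 45, 48] -> (len(lo)=3, len(hi)=3, max(lo)=32)
Step 7: insert 16 -> lo=[2, 16, 27, 32] hi=[45, 45, 48] -> (len(lo)=4, len(hi)=3, max(lo)=32)
Step 8: insert 20 -> lo=[2, 16, 20, 27] hi=[32, 45, 45, 48] -> (len(lo)=4, len(hi)=4, max(lo)=27)
Step 9: insert 1 -> lo=[1, 2, 16, 20, 27] hi=[32, 45, 45, 48] -> (len(lo)=5, len(hi)=4, max(lo)=27)
Step 10: insert 8 -> lo=[1, 2, 8, 16, 20] hi=[27, 32, 45, 45, 48] -> (len(lo)=5, len(hi)=5, max(lo)=20)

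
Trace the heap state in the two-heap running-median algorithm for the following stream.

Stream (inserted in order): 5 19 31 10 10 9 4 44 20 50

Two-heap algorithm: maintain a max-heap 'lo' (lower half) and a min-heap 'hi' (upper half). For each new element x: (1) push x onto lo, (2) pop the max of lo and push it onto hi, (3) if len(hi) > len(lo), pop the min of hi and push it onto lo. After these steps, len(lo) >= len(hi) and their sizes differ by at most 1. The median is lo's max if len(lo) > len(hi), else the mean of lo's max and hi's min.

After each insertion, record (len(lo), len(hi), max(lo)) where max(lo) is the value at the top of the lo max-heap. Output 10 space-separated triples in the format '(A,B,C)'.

Answer: (1,0,5) (1,1,5) (2,1,19) (2,2,10) (3,2,10) (3,3,10) (4,3,10) (4,4,10) (5,4,10) (5,5,10)

Derivation:
Step 1: insert 5 -> lo=[5] hi=[] -> (len(lo)=1, len(hi)=0, max(lo)=5)
Step 2: insert 19 -> lo=[5] hi=[19] -> (len(lo)=1, len(hi)=1, max(lo)=5)
Step 3: insert 31 -> lo=[5, 19] hi=[31] -> (len(lo)=2, len(hi)=1, max(lo)=19)
Step 4: insert 10 -> lo=[5, 10] hi=[19, 31] -> (len(lo)=2, len(hi)=2, max(lo)=10)
Step 5: insert 10 -> lo=[5, 10, 10] hi=[19, 31] -> (len(lo)=3, len(hi)=2, max(lo)=10)
Step 6: insert 9 -> lo=[5, 9, 10] hi=[10, 19, 31] -> (len(lo)=3, len(hi)=3, max(lo)=10)
Step 7: insert 4 -> lo=[4, 5, 9, 10] hi=[10, 19, 31] -> (len(lo)=4, len(hi)=3, max(lo)=10)
Step 8: insert 44 -> lo=[4, 5, 9, 10] hi=[10, 19, 31, 44] -> (len(lo)=4, len(hi)=4, max(lo)=10)
Step 9: insert 20 -> lo=[4, 5, 9, 10, 10] hi=[19, 20, 31, 44] -> (len(lo)=5, len(hi)=4, max(lo)=10)
Step 10: insert 50 -> lo=[4, 5, 9, 10, 10] hi=[19, 20, 31, 44, 50] -> (len(lo)=5, len(hi)=5, max(lo)=10)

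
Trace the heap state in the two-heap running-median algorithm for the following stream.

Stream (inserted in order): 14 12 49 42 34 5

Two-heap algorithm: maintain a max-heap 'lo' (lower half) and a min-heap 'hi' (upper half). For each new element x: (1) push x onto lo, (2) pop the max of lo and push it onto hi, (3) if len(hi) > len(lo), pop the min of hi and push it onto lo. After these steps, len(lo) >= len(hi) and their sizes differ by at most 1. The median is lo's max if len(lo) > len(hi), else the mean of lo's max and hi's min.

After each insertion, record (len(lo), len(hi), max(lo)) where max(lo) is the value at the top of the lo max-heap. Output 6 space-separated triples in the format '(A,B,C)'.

Step 1: insert 14 -> lo=[14] hi=[] -> (len(lo)=1, len(hi)=0, max(lo)=14)
Step 2: insert 12 -> lo=[12] hi=[14] -> (len(lo)=1, len(hi)=1, max(lo)=12)
Step 3: insert 49 -> lo=[12, 14] hi=[49] -> (len(lo)=2, len(hi)=1, max(lo)=14)
Step 4: insert 42 -> lo=[12, 14] hi=[42, 49] -> (len(lo)=2, len(hi)=2, max(lo)=14)
Step 5: insert 34 -> lo=[12, 14, 34] hi=[42, 49] -> (len(lo)=3, len(hi)=2, max(lo)=34)
Step 6: insert 5 -> lo=[5, 12, 14] hi=[34, 42, 49] -> (len(lo)=3, len(hi)=3, max(lo)=14)

Answer: (1,0,14) (1,1,12) (2,1,14) (2,2,14) (3,2,34) (3,3,14)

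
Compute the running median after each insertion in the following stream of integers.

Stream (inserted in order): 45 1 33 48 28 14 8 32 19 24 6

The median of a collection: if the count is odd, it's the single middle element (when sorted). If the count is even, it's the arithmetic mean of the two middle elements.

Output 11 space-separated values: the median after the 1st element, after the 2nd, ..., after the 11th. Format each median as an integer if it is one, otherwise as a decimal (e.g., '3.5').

Answer: 45 23 33 39 33 30.5 28 30 28 26 24

Derivation:
Step 1: insert 45 -> lo=[45] (size 1, max 45) hi=[] (size 0) -> median=45
Step 2: insert 1 -> lo=[1] (size 1, max 1) hi=[45] (size 1, min 45) -> median=23
Step 3: insert 33 -> lo=[1, 33] (size 2, max 33) hi=[45] (size 1, min 45) -> median=33
Step 4: insert 48 -> lo=[1, 33] (size 2, max 33) hi=[45, 48] (size 2, min 45) -> median=39
Step 5: insert 28 -> lo=[1, 28, 33] (size 3, max 33) hi=[45, 48] (size 2, min 45) -> median=33
Step 6: insert 14 -> lo=[1, 14, 28] (size 3, max 28) hi=[33, 45, 48] (size 3, min 33) -> median=30.5
Step 7: insert 8 -> lo=[1, 8, 14, 28] (size 4, max 28) hi=[33, 45, 48] (size 3, min 33) -> median=28
Step 8: insert 32 -> lo=[1, 8, 14, 28] (size 4, max 28) hi=[32, 33, 45, 48] (size 4, min 32) -> median=30
Step 9: insert 19 -> lo=[1, 8, 14, 19, 28] (size 5, max 28) hi=[32, 33, 45, 48] (size 4, min 32) -> median=28
Step 10: insert 24 -> lo=[1, 8, 14, 19, 24] (size 5, max 24) hi=[28, 32, 33, 45, 48] (size 5, min 28) -> median=26
Step 11: insert 6 -> lo=[1, 6, 8, 14, 19, 24] (size 6, max 24) hi=[28, 32, 33, 45, 48] (size 5, min 28) -> median=24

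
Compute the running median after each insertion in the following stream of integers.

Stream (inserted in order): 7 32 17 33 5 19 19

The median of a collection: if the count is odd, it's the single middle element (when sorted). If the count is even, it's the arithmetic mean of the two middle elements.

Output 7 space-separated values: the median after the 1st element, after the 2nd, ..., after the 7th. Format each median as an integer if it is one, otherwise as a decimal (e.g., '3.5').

Step 1: insert 7 -> lo=[7] (size 1, max 7) hi=[] (size 0) -> median=7
Step 2: insert 32 -> lo=[7] (size 1, max 7) hi=[32] (size 1, min 32) -> median=19.5
Step 3: insert 17 -> lo=[7, 17] (size 2, max 17) hi=[32] (size 1, min 32) -> median=17
Step 4: insert 33 -> lo=[7, 17] (size 2, max 17) hi=[32, 33] (size 2, min 32) -> median=24.5
Step 5: insert 5 -> lo=[5, 7, 17] (size 3, max 17) hi=[32, 33] (size 2, min 32) -> median=17
Step 6: insert 19 -> lo=[5, 7, 17] (size 3, max 17) hi=[19, 32, 33] (size 3, min 19) -> median=18
Step 7: insert 19 -> lo=[5, 7, 17, 19] (size 4, max 19) hi=[19, 32, 33] (size 3, min 19) -> median=19

Answer: 7 19.5 17 24.5 17 18 19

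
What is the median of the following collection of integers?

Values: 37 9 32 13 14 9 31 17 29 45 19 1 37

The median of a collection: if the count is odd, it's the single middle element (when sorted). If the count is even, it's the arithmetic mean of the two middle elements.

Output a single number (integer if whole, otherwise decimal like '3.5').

Answer: 19

Derivation:
Step 1: insert 37 -> lo=[37] (size 1, max 37) hi=[] (size 0) -> median=37
Step 2: insert 9 -> lo=[9] (size 1, max 9) hi=[37] (size 1, min 37) -> median=23
Step 3: insert 32 -> lo=[9, 32] (size 2, max 32) hi=[37] (size 1, min 37) -> median=32
Step 4: insert 13 -> lo=[9, 13] (size 2, max 13) hi=[32, 37] (size 2, min 32) -> median=22.5
Step 5: insert 14 -> lo=[9, 13, 14] (size 3, max 14) hi=[32, 37] (size 2, min 32) -> median=14
Step 6: insert 9 -> lo=[9, 9, 13] (size 3, max 13) hi=[14, 32, 37] (size 3, min 14) -> median=13.5
Step 7: insert 31 -> lo=[9, 9, 13, 14] (size 4, max 14) hi=[31, 32, 37] (size 3, min 31) -> median=14
Step 8: insert 17 -> lo=[9, 9, 13, 14] (size 4, max 14) hi=[17, 31, 32, 37] (size 4, min 17) -> median=15.5
Step 9: insert 29 -> lo=[9, 9, 13, 14, 17] (size 5, max 17) hi=[29, 31, 32, 37] (size 4, min 29) -> median=17
Step 10: insert 45 -> lo=[9, 9, 13, 14, 17] (size 5, max 17) hi=[29, 31, 32, 37, 45] (size 5, min 29) -> median=23
Step 11: insert 19 -> lo=[9, 9, 13, 14, 17, 19] (size 6, max 19) hi=[29, 31, 32, 37, 45] (size 5, min 29) -> median=19
Step 12: insert 1 -> lo=[1, 9, 9, 13, 14, 17] (size 6, max 17) hi=[19, 29, 31, 32, 37, 45] (size 6, min 19) -> median=18
Step 13: insert 37 -> lo=[1, 9, 9, 13, 14, 17, 19] (size 7, max 19) hi=[29, 31, 32, 37, 37, 45] (size 6, min 29) -> median=19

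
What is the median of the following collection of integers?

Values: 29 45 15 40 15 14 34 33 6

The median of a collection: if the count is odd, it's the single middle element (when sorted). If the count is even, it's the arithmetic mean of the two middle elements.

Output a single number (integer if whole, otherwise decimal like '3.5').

Answer: 29

Derivation:
Step 1: insert 29 -> lo=[29] (size 1, max 29) hi=[] (size 0) -> median=29
Step 2: insert 45 -> lo=[29] (size 1, max 29) hi=[45] (size 1, min 45) -> median=37
Step 3: insert 15 -> lo=[15, 29] (size 2, max 29) hi=[45] (size 1, min 45) -> median=29
Step 4: insert 40 -> lo=[15, 29] (size 2, max 29) hi=[40, 45] (size 2, min 40) -> median=34.5
Step 5: insert 15 -> lo=[15, 15, 29] (size 3, max 29) hi=[40, 45] (size 2, min 40) -> median=29
Step 6: insert 14 -> lo=[14, 15, 15] (size 3, max 15) hi=[29, 40, 45] (size 3, min 29) -> median=22
Step 7: insert 34 -> lo=[14, 15, 15, 29] (size 4, max 29) hi=[34, 40, 45] (size 3, min 34) -> median=29
Step 8: insert 33 -> lo=[14, 15, 15, 29] (size 4, max 29) hi=[33, 34, 40, 45] (size 4, min 33) -> median=31
Step 9: insert 6 -> lo=[6, 14, 15, 15, 29] (size 5, max 29) hi=[33, 34, 40, 45] (size 4, min 33) -> median=29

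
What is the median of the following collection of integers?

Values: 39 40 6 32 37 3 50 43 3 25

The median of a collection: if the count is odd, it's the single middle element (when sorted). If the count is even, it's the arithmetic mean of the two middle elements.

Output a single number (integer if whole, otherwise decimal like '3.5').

Step 1: insert 39 -> lo=[39] (size 1, max 39) hi=[] (size 0) -> median=39
Step 2: insert 40 -> lo=[39] (size 1, max 39) hi=[40] (size 1, min 40) -> median=39.5
Step 3: insert 6 -> lo=[6, 39] (size 2, max 39) hi=[40] (size 1, min 40) -> median=39
Step 4: insert 32 -> lo=[6, 32] (size 2, max 32) hi=[39, 40] (size 2, min 39) -> median=35.5
Step 5: insert 37 -> lo=[6, 32, 37] (size 3, max 37) hi=[39, 40] (size 2, min 39) -> median=37
Step 6: insert 3 -> lo=[3, 6, 32] (size 3, max 32) hi=[37, 39, 40] (size 3, min 37) -> median=34.5
Step 7: insert 50 -> lo=[3, 6, 32, 37] (size 4, max 37) hi=[39, 40, 50] (size 3, min 39) -> median=37
Step 8: insert 43 -> lo=[3, 6, 32, 37] (size 4, max 37) hi=[39, 40, 43, 50] (size 4, min 39) -> median=38
Step 9: insert 3 -> lo=[3, 3, 6, 32, 37] (size 5, max 37) hi=[39, 40, 43, 50] (size 4, min 39) -> median=37
Step 10: insert 25 -> lo=[3, 3, 6, 25, 32] (size 5, max 32) hi=[37, 39, 40, 43, 50] (size 5, min 37) -> median=34.5

Answer: 34.5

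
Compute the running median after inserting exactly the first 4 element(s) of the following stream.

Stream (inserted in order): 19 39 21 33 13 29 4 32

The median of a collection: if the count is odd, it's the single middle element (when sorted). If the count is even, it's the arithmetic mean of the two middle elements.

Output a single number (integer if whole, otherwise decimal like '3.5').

Step 1: insert 19 -> lo=[19] (size 1, max 19) hi=[] (size 0) -> median=19
Step 2: insert 39 -> lo=[19] (size 1, max 19) hi=[39] (size 1, min 39) -> median=29
Step 3: insert 21 -> lo=[19, 21] (size 2, max 21) hi=[39] (size 1, min 39) -> median=21
Step 4: insert 33 -> lo=[19, 21] (size 2, max 21) hi=[33, 39] (size 2, min 33) -> median=27

Answer: 27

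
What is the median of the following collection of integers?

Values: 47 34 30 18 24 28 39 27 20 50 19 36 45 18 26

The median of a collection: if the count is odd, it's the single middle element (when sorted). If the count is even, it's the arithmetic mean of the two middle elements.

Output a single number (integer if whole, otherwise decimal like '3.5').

Answer: 28

Derivation:
Step 1: insert 47 -> lo=[47] (size 1, max 47) hi=[] (size 0) -> median=47
Step 2: insert 34 -> lo=[34] (size 1, max 34) hi=[47] (size 1, min 47) -> median=40.5
Step 3: insert 30 -> lo=[30, 34] (size 2, max 34) hi=[47] (size 1, min 47) -> median=34
Step 4: insert 18 -> lo=[18, 30] (size 2, max 30) hi=[34, 47] (size 2, min 34) -> median=32
Step 5: insert 24 -> lo=[18, 24, 30] (size 3, max 30) hi=[34, 47] (size 2, min 34) -> median=30
Step 6: insert 28 -> lo=[18, 24, 28] (size 3, max 28) hi=[30, 34, 47] (size 3, min 30) -> median=29
Step 7: insert 39 -> lo=[18, 24, 28, 30] (size 4, max 30) hi=[34, 39, 47] (size 3, min 34) -> median=30
Step 8: insert 27 -> lo=[18, 24, 27, 28] (size 4, max 28) hi=[30, 34, 39, 47] (size 4, min 30) -> median=29
Step 9: insert 20 -> lo=[18, 20, 24, 27, 28] (size 5, max 28) hi=[30, 34, 39, 47] (size 4, min 30) -> median=28
Step 10: insert 50 -> lo=[18, 20, 24, 27, 28] (size 5, max 28) hi=[30, 34, 39, 47, 50] (size 5, min 30) -> median=29
Step 11: insert 19 -> lo=[18, 19, 20, 24, 27, 28] (size 6, max 28) hi=[30, 34, 39, 47, 50] (size 5, min 30) -> median=28
Step 12: insert 36 -> lo=[18, 19, 20, 24, 27, 28] (size 6, max 28) hi=[30, 34, 36, 39, 47, 50] (size 6, min 30) -> median=29
Step 13: insert 45 -> lo=[18, 19, 20, 24, 27, 28, 30] (size 7, max 30) hi=[34, 36, 39, 45, 47, 50] (size 6, min 34) -> median=30
Step 14: insert 18 -> lo=[18, 18, 19, 20, 24, 27, 28] (size 7, max 28) hi=[30, 34, 36, 39, 45, 47, 50] (size 7, min 30) -> median=29
Step 15: insert 26 -> lo=[18, 18, 19, 20, 24, 26, 27, 28] (size 8, max 28) hi=[30, 34, 36, 39, 45, 47, 50] (size 7, min 30) -> median=28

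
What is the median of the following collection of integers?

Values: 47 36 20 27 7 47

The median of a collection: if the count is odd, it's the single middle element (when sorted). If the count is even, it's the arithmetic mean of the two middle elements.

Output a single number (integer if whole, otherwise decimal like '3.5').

Step 1: insert 47 -> lo=[47] (size 1, max 47) hi=[] (size 0) -> median=47
Step 2: insert 36 -> lo=[36] (size 1, max 36) hi=[47] (size 1, min 47) -> median=41.5
Step 3: insert 20 -> lo=[20, 36] (size 2, max 36) hi=[47] (size 1, min 47) -> median=36
Step 4: insert 27 -> lo=[20, 27] (size 2, max 27) hi=[36, 47] (size 2, min 36) -> median=31.5
Step 5: insert 7 -> lo=[7, 20, 27] (size 3, max 27) hi=[36, 47] (size 2, min 36) -> median=27
Step 6: insert 47 -> lo=[7, 20, 27] (size 3, max 27) hi=[36, 47, 47] (size 3, min 36) -> median=31.5

Answer: 31.5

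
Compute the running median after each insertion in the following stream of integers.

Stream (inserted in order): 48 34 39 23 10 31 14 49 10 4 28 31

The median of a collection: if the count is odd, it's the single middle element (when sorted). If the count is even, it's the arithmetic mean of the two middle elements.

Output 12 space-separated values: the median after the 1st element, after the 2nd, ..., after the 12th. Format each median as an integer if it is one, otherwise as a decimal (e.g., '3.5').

Answer: 48 41 39 36.5 34 32.5 31 32.5 31 27 28 29.5

Derivation:
Step 1: insert 48 -> lo=[48] (size 1, max 48) hi=[] (size 0) -> median=48
Step 2: insert 34 -> lo=[34] (size 1, max 34) hi=[48] (size 1, min 48) -> median=41
Step 3: insert 39 -> lo=[34, 39] (size 2, max 39) hi=[48] (size 1, min 48) -> median=39
Step 4: insert 23 -> lo=[23, 34] (size 2, max 34) hi=[39, 48] (size 2, min 39) -> median=36.5
Step 5: insert 10 -> lo=[10, 23, 34] (size 3, max 34) hi=[39, 48] (size 2, min 39) -> median=34
Step 6: insert 31 -> lo=[10, 23, 31] (size 3, max 31) hi=[34, 39, 48] (size 3, min 34) -> median=32.5
Step 7: insert 14 -> lo=[10, 14, 23, 31] (size 4, max 31) hi=[34, 39, 48] (size 3, min 34) -> median=31
Step 8: insert 49 -> lo=[10, 14, 23, 31] (size 4, max 31) hi=[34, 39, 48, 49] (size 4, min 34) -> median=32.5
Step 9: insert 10 -> lo=[10, 10, 14, 23, 31] (size 5, max 31) hi=[34, 39, 48, 49] (size 4, min 34) -> median=31
Step 10: insert 4 -> lo=[4, 10, 10, 14, 23] (size 5, max 23) hi=[31, 34, 39, 48, 49] (size 5, min 31) -> median=27
Step 11: insert 28 -> lo=[4, 10, 10, 14, 23, 28] (size 6, max 28) hi=[31, 34, 39, 48, 49] (size 5, min 31) -> median=28
Step 12: insert 31 -> lo=[4, 10, 10, 14, 23, 28] (size 6, max 28) hi=[31, 31, 34, 39, 48, 49] (size 6, min 31) -> median=29.5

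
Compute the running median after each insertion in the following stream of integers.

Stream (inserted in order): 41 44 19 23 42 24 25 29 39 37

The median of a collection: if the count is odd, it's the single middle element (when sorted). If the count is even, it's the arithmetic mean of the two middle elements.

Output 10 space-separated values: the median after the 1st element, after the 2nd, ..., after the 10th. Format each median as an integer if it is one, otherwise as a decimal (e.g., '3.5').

Step 1: insert 41 -> lo=[41] (size 1, max 41) hi=[] (size 0) -> median=41
Step 2: insert 44 -> lo=[41] (size 1, max 41) hi=[44] (size 1, min 44) -> median=42.5
Step 3: insert 19 -> lo=[19, 41] (size 2, max 41) hi=[44] (size 1, min 44) -> median=41
Step 4: insert 23 -> lo=[19, 23] (size 2, max 23) hi=[41, 44] (size 2, min 41) -> median=32
Step 5: insert 42 -> lo=[19, 23, 41] (size 3, max 41) hi=[42, 44] (size 2, min 42) -> median=41
Step 6: insert 24 -> lo=[19, 23, 24] (size 3, max 24) hi=[41, 42, 44] (size 3, min 41) -> median=32.5
Step 7: insert 25 -> lo=[19, 23, 24, 25] (size 4, max 25) hi=[41, 42, 44] (size 3, min 41) -> median=25
Step 8: insert 29 -> lo=[19, 23, 24, 25] (size 4, max 25) hi=[29, 41, 42, 44] (size 4, min 29) -> median=27
Step 9: insert 39 -> lo=[19, 23, 24, 25, 29] (size 5, max 29) hi=[39, 41, 42, 44] (size 4, min 39) -> median=29
Step 10: insert 37 -> lo=[19, 23, 24, 25, 29] (size 5, max 29) hi=[37, 39, 41, 42, 44] (size 5, min 37) -> median=33

Answer: 41 42.5 41 32 41 32.5 25 27 29 33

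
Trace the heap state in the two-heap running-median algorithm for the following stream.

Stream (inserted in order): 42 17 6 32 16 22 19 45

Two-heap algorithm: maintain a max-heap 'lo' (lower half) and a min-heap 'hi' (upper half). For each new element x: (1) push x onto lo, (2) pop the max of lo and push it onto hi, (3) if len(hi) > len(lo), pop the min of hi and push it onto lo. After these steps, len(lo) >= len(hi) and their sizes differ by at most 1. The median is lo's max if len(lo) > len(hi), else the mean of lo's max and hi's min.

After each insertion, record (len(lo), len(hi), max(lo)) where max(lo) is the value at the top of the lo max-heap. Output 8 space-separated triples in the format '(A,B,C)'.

Answer: (1,0,42) (1,1,17) (2,1,17) (2,2,17) (3,2,17) (3,3,17) (4,3,19) (4,4,19)

Derivation:
Step 1: insert 42 -> lo=[42] hi=[] -> (len(lo)=1, len(hi)=0, max(lo)=42)
Step 2: insert 17 -> lo=[17] hi=[42] -> (len(lo)=1, len(hi)=1, max(lo)=17)
Step 3: insert 6 -> lo=[6, 17] hi=[42] -> (len(lo)=2, len(hi)=1, max(lo)=17)
Step 4: insert 32 -> lo=[6, 17] hi=[32, 42] -> (len(lo)=2, len(hi)=2, max(lo)=17)
Step 5: insert 16 -> lo=[6, 16, 17] hi=[32, 42] -> (len(lo)=3, len(hi)=2, max(lo)=17)
Step 6: insert 22 -> lo=[6, 16, 17] hi=[22, 32, 42] -> (len(lo)=3, len(hi)=3, max(lo)=17)
Step 7: insert 19 -> lo=[6, 16, 17, 19] hi=[22, 32, 42] -> (len(lo)=4, len(hi)=3, max(lo)=19)
Step 8: insert 45 -> lo=[6, 16, 17, 19] hi=[22, 32, 42, 45] -> (len(lo)=4, len(hi)=4, max(lo)=19)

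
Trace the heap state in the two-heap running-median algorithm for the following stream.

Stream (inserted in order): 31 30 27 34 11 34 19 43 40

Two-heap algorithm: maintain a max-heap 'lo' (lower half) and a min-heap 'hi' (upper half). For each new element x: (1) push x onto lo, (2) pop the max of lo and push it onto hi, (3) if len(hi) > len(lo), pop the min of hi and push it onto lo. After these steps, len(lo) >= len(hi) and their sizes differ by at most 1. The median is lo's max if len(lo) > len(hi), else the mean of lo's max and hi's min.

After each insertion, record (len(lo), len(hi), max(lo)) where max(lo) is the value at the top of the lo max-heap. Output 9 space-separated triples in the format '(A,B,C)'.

Step 1: insert 31 -> lo=[31] hi=[] -> (len(lo)=1, len(hi)=0, max(lo)=31)
Step 2: insert 30 -> lo=[30] hi=[31] -> (len(lo)=1, len(hi)=1, max(lo)=30)
Step 3: insert 27 -> lo=[27, 30] hi=[31] -> (len(lo)=2, len(hi)=1, max(lo)=30)
Step 4: insert 34 -> lo=[27, 30] hi=[31, 34] -> (len(lo)=2, len(hi)=2, max(lo)=30)
Step 5: insert 11 -> lo=[11, 27, 30] hi=[31, 34] -> (len(lo)=3, len(hi)=2, max(lo)=30)
Step 6: insert 34 -> lo=[11, 27, 30] hi=[31, 34, 34] -> (len(lo)=3, len(hi)=3, max(lo)=30)
Step 7: insert 19 -> lo=[11, 19, 27, 30] hi=[31, 34, 34] -> (len(lo)=4, len(hi)=3, max(lo)=30)
Step 8: insert 43 -> lo=[11, 19, 27, 30] hi=[31, 34, 34, 43] -> (len(lo)=4, len(hi)=4, max(lo)=30)
Step 9: insert 40 -> lo=[11, 19, 27, 30, 31] hi=[34, 34, 40, 43] -> (len(lo)=5, len(hi)=4, max(lo)=31)

Answer: (1,0,31) (1,1,30) (2,1,30) (2,2,30) (3,2,30) (3,3,30) (4,3,30) (4,4,30) (5,4,31)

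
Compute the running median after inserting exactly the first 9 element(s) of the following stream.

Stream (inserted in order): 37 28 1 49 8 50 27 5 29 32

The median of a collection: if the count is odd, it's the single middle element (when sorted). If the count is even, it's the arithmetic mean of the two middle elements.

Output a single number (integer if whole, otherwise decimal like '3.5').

Step 1: insert 37 -> lo=[37] (size 1, max 37) hi=[] (size 0) -> median=37
Step 2: insert 28 -> lo=[28] (size 1, max 28) hi=[37] (size 1, min 37) -> median=32.5
Step 3: insert 1 -> lo=[1, 28] (size 2, max 28) hi=[37] (size 1, min 37) -> median=28
Step 4: insert 49 -> lo=[1, 28] (size 2, max 28) hi=[37, 49] (size 2, min 37) -> median=32.5
Step 5: insert 8 -> lo=[1, 8, 28] (size 3, max 28) hi=[37, 49] (size 2, min 37) -> median=28
Step 6: insert 50 -> lo=[1, 8, 28] (size 3, max 28) hi=[37, 49, 50] (size 3, min 37) -> median=32.5
Step 7: insert 27 -> lo=[1, 8, 27, 28] (size 4, max 28) hi=[37, 49, 50] (size 3, min 37) -> median=28
Step 8: insert 5 -> lo=[1, 5, 8, 27] (size 4, max 27) hi=[28, 37, 49, 50] (size 4, min 28) -> median=27.5
Step 9: insert 29 -> lo=[1, 5, 8, 27, 28] (size 5, max 28) hi=[29, 37, 49, 50] (size 4, min 29) -> median=28

Answer: 28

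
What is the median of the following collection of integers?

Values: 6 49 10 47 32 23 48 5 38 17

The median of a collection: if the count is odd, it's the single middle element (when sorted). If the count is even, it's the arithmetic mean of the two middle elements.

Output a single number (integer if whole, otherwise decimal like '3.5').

Answer: 27.5

Derivation:
Step 1: insert 6 -> lo=[6] (size 1, max 6) hi=[] (size 0) -> median=6
Step 2: insert 49 -> lo=[6] (size 1, max 6) hi=[49] (size 1, min 49) -> median=27.5
Step 3: insert 10 -> lo=[6, 10] (size 2, max 10) hi=[49] (size 1, min 49) -> median=10
Step 4: insert 47 -> lo=[6, 10] (size 2, max 10) hi=[47, 49] (size 2, min 47) -> median=28.5
Step 5: insert 32 -> lo=[6, 10, 32] (size 3, max 32) hi=[47, 49] (size 2, min 47) -> median=32
Step 6: insert 23 -> lo=[6, 10, 23] (size 3, max 23) hi=[32, 47, 49] (size 3, min 32) -> median=27.5
Step 7: insert 48 -> lo=[6, 10, 23, 32] (size 4, max 32) hi=[47, 48, 49] (size 3, min 47) -> median=32
Step 8: insert 5 -> lo=[5, 6, 10, 23] (size 4, max 23) hi=[32, 47, 48, 49] (size 4, min 32) -> median=27.5
Step 9: insert 38 -> lo=[5, 6, 10, 23, 32] (size 5, max 32) hi=[38, 47, 48, 49] (size 4, min 38) -> median=32
Step 10: insert 17 -> lo=[5, 6, 10, 17, 23] (size 5, max 23) hi=[32, 38, 47, 48, 49] (size 5, min 32) -> median=27.5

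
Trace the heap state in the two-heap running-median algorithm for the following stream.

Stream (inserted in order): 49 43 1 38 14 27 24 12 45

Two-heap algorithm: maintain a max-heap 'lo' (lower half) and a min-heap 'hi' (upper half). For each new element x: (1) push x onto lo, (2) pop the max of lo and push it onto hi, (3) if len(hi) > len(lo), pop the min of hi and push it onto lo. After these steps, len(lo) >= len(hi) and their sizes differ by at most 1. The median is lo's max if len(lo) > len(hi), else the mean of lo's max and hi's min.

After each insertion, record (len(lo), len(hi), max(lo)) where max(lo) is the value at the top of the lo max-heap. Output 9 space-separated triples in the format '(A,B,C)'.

Step 1: insert 49 -> lo=[49] hi=[] -> (len(lo)=1, len(hi)=0, max(lo)=49)
Step 2: insert 43 -> lo=[43] hi=[49] -> (len(lo)=1, len(hi)=1, max(lo)=43)
Step 3: insert 1 -> lo=[1, 43] hi=[49] -> (len(lo)=2, len(hi)=1, max(lo)=43)
Step 4: insert 38 -> lo=[1, 38] hi=[43, 49] -> (len(lo)=2, len(hi)=2, max(lo)=38)
Step 5: insert 14 -> lo=[1, 14, 38] hi=[43, 49] -> (len(lo)=3, len(hi)=2, max(lo)=38)
Step 6: insert 27 -> lo=[1, 14, 27] hi=[38, 43, 49] -> (len(lo)=3, len(hi)=3, max(lo)=27)
Step 7: insert 24 -> lo=[1, 14, 24, 27] hi=[38, 43, 49] -> (len(lo)=4, len(hi)=3, max(lo)=27)
Step 8: insert 12 -> lo=[1, 12, 14, 24] hi=[27, 38, 43, 49] -> (len(lo)=4, len(hi)=4, max(lo)=24)
Step 9: insert 45 -> lo=[1, 12, 14, 24, 27] hi=[38, 43, 45, 49] -> (len(lo)=5, len(hi)=4, max(lo)=27)

Answer: (1,0,49) (1,1,43) (2,1,43) (2,2,38) (3,2,38) (3,3,27) (4,3,27) (4,4,24) (5,4,27)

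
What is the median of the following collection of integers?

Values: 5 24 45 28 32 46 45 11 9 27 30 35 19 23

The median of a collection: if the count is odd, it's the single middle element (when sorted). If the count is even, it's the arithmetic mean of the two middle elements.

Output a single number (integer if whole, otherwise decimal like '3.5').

Step 1: insert 5 -> lo=[5] (size 1, max 5) hi=[] (size 0) -> median=5
Step 2: insert 24 -> lo=[5] (size 1, max 5) hi=[24] (size 1, min 24) -> median=14.5
Step 3: insert 45 -> lo=[5, 24] (size 2, max 24) hi=[45] (size 1, min 45) -> median=24
Step 4: insert 28 -> lo=[5, 24] (size 2, max 24) hi=[28, 45] (size 2, min 28) -> median=26
Step 5: insert 32 -> lo=[5, 24, 28] (size 3, max 28) hi=[32, 45] (size 2, min 32) -> median=28
Step 6: insert 46 -> lo=[5, 24, 28] (size 3, max 28) hi=[32, 45, 46] (size 3, min 32) -> median=30
Step 7: insert 45 -> lo=[5, 24, 28, 32] (size 4, max 32) hi=[45, 45, 46] (size 3, min 45) -> median=32
Step 8: insert 11 -> lo=[5, 11, 24, 28] (size 4, max 28) hi=[32, 45, 45, 46] (size 4, min 32) -> median=30
Step 9: insert 9 -> lo=[5, 9, 11, 24, 28] (size 5, max 28) hi=[32, 45, 45, 46] (size 4, min 32) -> median=28
Step 10: insert 27 -> lo=[5, 9, 11, 24, 27] (size 5, max 27) hi=[28, 32, 45, 45, 46] (size 5, min 28) -> median=27.5
Step 11: insert 30 -> lo=[5, 9, 11, 24, 27, 28] (size 6, max 28) hi=[30, 32, 45, 45, 46] (size 5, min 30) -> median=28
Step 12: insert 35 -> lo=[5, 9, 11, 24, 27, 28] (size 6, max 28) hi=[30, 32, 35, 45, 45, 46] (size 6, min 30) -> median=29
Step 13: insert 19 -> lo=[5, 9, 11, 19, 24, 27, 28] (size 7, max 28) hi=[30, 32, 35, 45, 45, 46] (size 6, min 30) -> median=28
Step 14: insert 23 -> lo=[5, 9, 11, 19, 23, 24, 27] (size 7, max 27) hi=[28, 30, 32, 35, 45, 45, 46] (size 7, min 28) -> median=27.5

Answer: 27.5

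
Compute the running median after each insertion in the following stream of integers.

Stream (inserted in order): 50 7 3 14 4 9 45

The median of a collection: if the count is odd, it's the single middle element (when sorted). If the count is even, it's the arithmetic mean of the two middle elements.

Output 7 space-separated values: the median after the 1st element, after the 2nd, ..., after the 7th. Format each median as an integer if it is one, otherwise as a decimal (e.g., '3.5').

Answer: 50 28.5 7 10.5 7 8 9

Derivation:
Step 1: insert 50 -> lo=[50] (size 1, max 50) hi=[] (size 0) -> median=50
Step 2: insert 7 -> lo=[7] (size 1, max 7) hi=[50] (size 1, min 50) -> median=28.5
Step 3: insert 3 -> lo=[3, 7] (size 2, max 7) hi=[50] (size 1, min 50) -> median=7
Step 4: insert 14 -> lo=[3, 7] (size 2, max 7) hi=[14, 50] (size 2, min 14) -> median=10.5
Step 5: insert 4 -> lo=[3, 4, 7] (size 3, max 7) hi=[14, 50] (size 2, min 14) -> median=7
Step 6: insert 9 -> lo=[3, 4, 7] (size 3, max 7) hi=[9, 14, 50] (size 3, min 9) -> median=8
Step 7: insert 45 -> lo=[3, 4, 7, 9] (size 4, max 9) hi=[14, 45, 50] (size 3, min 14) -> median=9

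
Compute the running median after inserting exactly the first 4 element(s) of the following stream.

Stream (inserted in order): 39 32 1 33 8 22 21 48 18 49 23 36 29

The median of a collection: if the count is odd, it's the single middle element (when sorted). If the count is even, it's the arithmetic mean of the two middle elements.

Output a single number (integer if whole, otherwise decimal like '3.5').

Answer: 32.5

Derivation:
Step 1: insert 39 -> lo=[39] (size 1, max 39) hi=[] (size 0) -> median=39
Step 2: insert 32 -> lo=[32] (size 1, max 32) hi=[39] (size 1, min 39) -> median=35.5
Step 3: insert 1 -> lo=[1, 32] (size 2, max 32) hi=[39] (size 1, min 39) -> median=32
Step 4: insert 33 -> lo=[1, 32] (size 2, max 32) hi=[33, 39] (size 2, min 33) -> median=32.5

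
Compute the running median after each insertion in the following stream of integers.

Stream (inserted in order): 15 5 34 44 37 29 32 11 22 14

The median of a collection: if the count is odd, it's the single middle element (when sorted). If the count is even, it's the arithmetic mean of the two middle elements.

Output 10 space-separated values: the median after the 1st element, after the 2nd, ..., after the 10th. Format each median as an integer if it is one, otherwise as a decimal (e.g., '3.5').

Answer: 15 10 15 24.5 34 31.5 32 30.5 29 25.5

Derivation:
Step 1: insert 15 -> lo=[15] (size 1, max 15) hi=[] (size 0) -> median=15
Step 2: insert 5 -> lo=[5] (size 1, max 5) hi=[15] (size 1, min 15) -> median=10
Step 3: insert 34 -> lo=[5, 15] (size 2, max 15) hi=[34] (size 1, min 34) -> median=15
Step 4: insert 44 -> lo=[5, 15] (size 2, max 15) hi=[34, 44] (size 2, min 34) -> median=24.5
Step 5: insert 37 -> lo=[5, 15, 34] (size 3, max 34) hi=[37, 44] (size 2, min 37) -> median=34
Step 6: insert 29 -> lo=[5, 15, 29] (size 3, max 29) hi=[34, 37, 44] (size 3, min 34) -> median=31.5
Step 7: insert 32 -> lo=[5, 15, 29, 32] (size 4, max 32) hi=[34, 37, 44] (size 3, min 34) -> median=32
Step 8: insert 11 -> lo=[5, 11, 15, 29] (size 4, max 29) hi=[32, 34, 37, 44] (size 4, min 32) -> median=30.5
Step 9: insert 22 -> lo=[5, 11, 15, 22, 29] (size 5, max 29) hi=[32, 34, 37, 44] (size 4, min 32) -> median=29
Step 10: insert 14 -> lo=[5, 11, 14, 15, 22] (size 5, max 22) hi=[29, 32, 34, 37, 44] (size 5, min 29) -> median=25.5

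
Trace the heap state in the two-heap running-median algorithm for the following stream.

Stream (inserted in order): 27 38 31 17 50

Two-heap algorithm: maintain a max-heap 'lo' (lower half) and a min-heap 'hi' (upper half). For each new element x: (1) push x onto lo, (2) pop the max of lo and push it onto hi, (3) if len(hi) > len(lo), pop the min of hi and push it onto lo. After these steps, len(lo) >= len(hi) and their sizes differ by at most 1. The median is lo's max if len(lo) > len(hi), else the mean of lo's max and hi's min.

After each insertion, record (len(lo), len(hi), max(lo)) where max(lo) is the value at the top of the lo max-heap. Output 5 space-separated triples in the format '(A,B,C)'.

Answer: (1,0,27) (1,1,27) (2,1,31) (2,2,27) (3,2,31)

Derivation:
Step 1: insert 27 -> lo=[27] hi=[] -> (len(lo)=1, len(hi)=0, max(lo)=27)
Step 2: insert 38 -> lo=[27] hi=[38] -> (len(lo)=1, len(hi)=1, max(lo)=27)
Step 3: insert 31 -> lo=[27, 31] hi=[38] -> (len(lo)=2, len(hi)=1, max(lo)=31)
Step 4: insert 17 -> lo=[17, 27] hi=[31, 38] -> (len(lo)=2, len(hi)=2, max(lo)=27)
Step 5: insert 50 -> lo=[17, 27, 31] hi=[38, 50] -> (len(lo)=3, len(hi)=2, max(lo)=31)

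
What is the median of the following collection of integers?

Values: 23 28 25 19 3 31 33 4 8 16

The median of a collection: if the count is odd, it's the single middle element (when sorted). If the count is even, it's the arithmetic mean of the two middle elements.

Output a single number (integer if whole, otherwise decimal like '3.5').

Step 1: insert 23 -> lo=[23] (size 1, max 23) hi=[] (size 0) -> median=23
Step 2: insert 28 -> lo=[23] (size 1, max 23) hi=[28] (size 1, min 28) -> median=25.5
Step 3: insert 25 -> lo=[23, 25] (size 2, max 25) hi=[28] (size 1, min 28) -> median=25
Step 4: insert 19 -> lo=[19, 23] (size 2, max 23) hi=[25, 28] (size 2, min 25) -> median=24
Step 5: insert 3 -> lo=[3, 19, 23] (size 3, max 23) hi=[25, 28] (size 2, min 25) -> median=23
Step 6: insert 31 -> lo=[3, 19, 23] (size 3, max 23) hi=[25, 28, 31] (size 3, min 25) -> median=24
Step 7: insert 33 -> lo=[3, 19, 23, 25] (size 4, max 25) hi=[28, 31, 33] (size 3, min 28) -> median=25
Step 8: insert 4 -> lo=[3, 4, 19, 23] (size 4, max 23) hi=[25, 28, 31, 33] (size 4, min 25) -> median=24
Step 9: insert 8 -> lo=[3, 4, 8, 19, 23] (size 5, max 23) hi=[25, 28, 31, 33] (size 4, min 25) -> median=23
Step 10: insert 16 -> lo=[3, 4, 8, 16, 19] (size 5, max 19) hi=[23, 25, 28, 31, 33] (size 5, min 23) -> median=21

Answer: 21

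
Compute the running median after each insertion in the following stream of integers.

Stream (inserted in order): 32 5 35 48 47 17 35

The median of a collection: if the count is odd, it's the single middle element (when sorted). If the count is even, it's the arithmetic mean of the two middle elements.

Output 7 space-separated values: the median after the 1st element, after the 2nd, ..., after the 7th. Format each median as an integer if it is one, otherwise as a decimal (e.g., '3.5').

Answer: 32 18.5 32 33.5 35 33.5 35

Derivation:
Step 1: insert 32 -> lo=[32] (size 1, max 32) hi=[] (size 0) -> median=32
Step 2: insert 5 -> lo=[5] (size 1, max 5) hi=[32] (size 1, min 32) -> median=18.5
Step 3: insert 35 -> lo=[5, 32] (size 2, max 32) hi=[35] (size 1, min 35) -> median=32
Step 4: insert 48 -> lo=[5, 32] (size 2, max 32) hi=[35, 48] (size 2, min 35) -> median=33.5
Step 5: insert 47 -> lo=[5, 32, 35] (size 3, max 35) hi=[47, 48] (size 2, min 47) -> median=35
Step 6: insert 17 -> lo=[5, 17, 32] (size 3, max 32) hi=[35, 47, 48] (size 3, min 35) -> median=33.5
Step 7: insert 35 -> lo=[5, 17, 32, 35] (size 4, max 35) hi=[35, 47, 48] (size 3, min 35) -> median=35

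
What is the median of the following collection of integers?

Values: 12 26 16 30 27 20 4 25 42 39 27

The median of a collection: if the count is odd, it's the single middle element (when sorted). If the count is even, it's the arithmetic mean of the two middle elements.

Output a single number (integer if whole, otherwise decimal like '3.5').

Answer: 26

Derivation:
Step 1: insert 12 -> lo=[12] (size 1, max 12) hi=[] (size 0) -> median=12
Step 2: insert 26 -> lo=[12] (size 1, max 12) hi=[26] (size 1, min 26) -> median=19
Step 3: insert 16 -> lo=[12, 16] (size 2, max 16) hi=[26] (size 1, min 26) -> median=16
Step 4: insert 30 -> lo=[12, 16] (size 2, max 16) hi=[26, 30] (size 2, min 26) -> median=21
Step 5: insert 27 -> lo=[12, 16, 26] (size 3, max 26) hi=[27, 30] (size 2, min 27) -> median=26
Step 6: insert 20 -> lo=[12, 16, 20] (size 3, max 20) hi=[26, 27, 30] (size 3, min 26) -> median=23
Step 7: insert 4 -> lo=[4, 12, 16, 20] (size 4, max 20) hi=[26, 27, 30] (size 3, min 26) -> median=20
Step 8: insert 25 -> lo=[4, 12, 16, 20] (size 4, max 20) hi=[25, 26, 27, 30] (size 4, min 25) -> median=22.5
Step 9: insert 42 -> lo=[4, 12, 16, 20, 25] (size 5, max 25) hi=[26, 27, 30, 42] (size 4, min 26) -> median=25
Step 10: insert 39 -> lo=[4, 12, 16, 20, 25] (size 5, max 25) hi=[26, 27, 30, 39, 42] (size 5, min 26) -> median=25.5
Step 11: insert 27 -> lo=[4, 12, 16, 20, 25, 26] (size 6, max 26) hi=[27, 27, 30, 39, 42] (size 5, min 27) -> median=26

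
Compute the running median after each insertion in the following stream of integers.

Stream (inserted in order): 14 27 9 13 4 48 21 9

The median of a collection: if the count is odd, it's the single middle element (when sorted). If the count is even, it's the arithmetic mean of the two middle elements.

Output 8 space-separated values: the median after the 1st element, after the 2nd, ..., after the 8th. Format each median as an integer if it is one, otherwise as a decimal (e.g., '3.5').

Answer: 14 20.5 14 13.5 13 13.5 14 13.5

Derivation:
Step 1: insert 14 -> lo=[14] (size 1, max 14) hi=[] (size 0) -> median=14
Step 2: insert 27 -> lo=[14] (size 1, max 14) hi=[27] (size 1, min 27) -> median=20.5
Step 3: insert 9 -> lo=[9, 14] (size 2, max 14) hi=[27] (size 1, min 27) -> median=14
Step 4: insert 13 -> lo=[9, 13] (size 2, max 13) hi=[14, 27] (size 2, min 14) -> median=13.5
Step 5: insert 4 -> lo=[4, 9, 13] (size 3, max 13) hi=[14, 27] (size 2, min 14) -> median=13
Step 6: insert 48 -> lo=[4, 9, 13] (size 3, max 13) hi=[14, 27, 48] (size 3, min 14) -> median=13.5
Step 7: insert 21 -> lo=[4, 9, 13, 14] (size 4, max 14) hi=[21, 27, 48] (size 3, min 21) -> median=14
Step 8: insert 9 -> lo=[4, 9, 9, 13] (size 4, max 13) hi=[14, 21, 27, 48] (size 4, min 14) -> median=13.5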